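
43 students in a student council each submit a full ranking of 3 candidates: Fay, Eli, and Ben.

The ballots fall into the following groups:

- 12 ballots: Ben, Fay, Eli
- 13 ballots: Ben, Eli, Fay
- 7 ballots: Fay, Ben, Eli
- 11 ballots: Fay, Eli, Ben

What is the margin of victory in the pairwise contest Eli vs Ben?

Ballots ranking Eli above Ben: 11.
Ballots ranking Ben above Eli: 12+13+7 = 32.
Ben wins 32–11, a margin of 21.

21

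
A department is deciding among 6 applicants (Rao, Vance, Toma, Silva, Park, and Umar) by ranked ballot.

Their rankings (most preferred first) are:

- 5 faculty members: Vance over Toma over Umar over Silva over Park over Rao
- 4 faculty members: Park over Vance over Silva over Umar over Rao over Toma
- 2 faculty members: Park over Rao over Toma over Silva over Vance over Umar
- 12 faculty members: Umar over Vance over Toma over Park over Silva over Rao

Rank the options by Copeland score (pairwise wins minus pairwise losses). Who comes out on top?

Umar

Pairwise results:
  Rao vs Vance: Vance wins 21–2.
  Rao vs Toma: Toma wins 17–6.
  Rao vs Silva: Silva wins 21–2.
  Rao vs Park: Park wins 23–0.
  Rao vs Umar: Umar wins 21–2.
  Vance vs Toma: Vance wins 21–2.
  Vance vs Silva: Vance wins 21–2.
  Vance vs Park: Vance wins 17–6.
  Vance vs Umar: Umar wins 12–11.
  Toma vs Silva: Toma wins 19–4.
  Toma vs Park: Toma wins 17–6.
  Toma vs Umar: Umar wins 16–7.
  Silva vs Park: Park wins 18–5.
  Silva vs Umar: Umar wins 17–6.
  Park vs Umar: Umar wins 17–6.
Copeland scores (wins − losses):
  Rao: 0 − 5 = -5
  Vance: 4 − 1 = 3
  Toma: 3 − 2 = 1
  Silva: 1 − 4 = -3
  Park: 2 − 3 = -1
  Umar: 5 − 0 = 5
Umar has the best Copeland score.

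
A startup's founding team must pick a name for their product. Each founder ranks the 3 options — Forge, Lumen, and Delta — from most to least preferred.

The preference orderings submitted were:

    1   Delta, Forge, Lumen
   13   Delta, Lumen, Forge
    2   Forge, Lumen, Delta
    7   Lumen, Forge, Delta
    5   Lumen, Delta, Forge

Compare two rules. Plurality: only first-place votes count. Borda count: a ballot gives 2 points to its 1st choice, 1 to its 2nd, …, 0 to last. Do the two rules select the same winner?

Plurality first-place counts: Forge 2, Lumen 12, Delta 14 → Delta.
Borda totals: Forge 12, Lumen 39, Delta 33 → Lumen.
The two rules disagree: plurality picks Delta, Borda picks Lumen.

No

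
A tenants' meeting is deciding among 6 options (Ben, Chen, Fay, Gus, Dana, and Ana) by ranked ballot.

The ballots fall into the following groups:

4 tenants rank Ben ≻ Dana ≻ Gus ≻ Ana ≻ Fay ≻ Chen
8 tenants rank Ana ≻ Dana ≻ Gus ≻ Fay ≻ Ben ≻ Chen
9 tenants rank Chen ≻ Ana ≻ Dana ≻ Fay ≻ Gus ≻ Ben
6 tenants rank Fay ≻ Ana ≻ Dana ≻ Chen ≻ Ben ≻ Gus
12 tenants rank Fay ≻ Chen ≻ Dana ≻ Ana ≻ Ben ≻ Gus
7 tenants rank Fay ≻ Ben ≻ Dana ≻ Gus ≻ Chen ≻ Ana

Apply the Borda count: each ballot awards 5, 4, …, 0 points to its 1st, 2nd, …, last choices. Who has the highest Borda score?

Fay

Borda scores:
  Ben: 4·5 + 8·1 + 9·0 + 6·1 + 12·1 + 7·4 = 74
  Chen: 4·0 + 8·0 + 9·5 + 6·2 + 12·4 + 7·1 = 112
  Fay: 4·1 + 8·2 + 9·2 + 6·5 + 12·5 + 7·5 = 163
  Gus: 4·3 + 8·3 + 9·1 + 6·0 + 12·0 + 7·2 = 59
  Dana: 4·4 + 8·4 + 9·3 + 6·3 + 12·3 + 7·3 = 150
  Ana: 4·2 + 8·5 + 9·4 + 6·4 + 12·2 + 7·0 = 132
Fay has the highest total.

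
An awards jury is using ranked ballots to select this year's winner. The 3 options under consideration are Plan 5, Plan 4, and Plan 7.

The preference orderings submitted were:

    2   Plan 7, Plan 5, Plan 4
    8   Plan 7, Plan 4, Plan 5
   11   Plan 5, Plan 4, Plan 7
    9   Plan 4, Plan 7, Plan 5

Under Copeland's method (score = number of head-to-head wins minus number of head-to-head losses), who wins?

Plan 4

Pairwise results:
  Plan 5 vs Plan 4: Plan 4 wins 17–13.
  Plan 5 vs Plan 7: Plan 7 wins 19–11.
  Plan 4 vs Plan 7: Plan 4 wins 20–10.
Copeland scores (wins − losses):
  Plan 5: 0 − 2 = -2
  Plan 4: 2 − 0 = 2
  Plan 7: 1 − 1 = 0
Plan 4 has the best Copeland score.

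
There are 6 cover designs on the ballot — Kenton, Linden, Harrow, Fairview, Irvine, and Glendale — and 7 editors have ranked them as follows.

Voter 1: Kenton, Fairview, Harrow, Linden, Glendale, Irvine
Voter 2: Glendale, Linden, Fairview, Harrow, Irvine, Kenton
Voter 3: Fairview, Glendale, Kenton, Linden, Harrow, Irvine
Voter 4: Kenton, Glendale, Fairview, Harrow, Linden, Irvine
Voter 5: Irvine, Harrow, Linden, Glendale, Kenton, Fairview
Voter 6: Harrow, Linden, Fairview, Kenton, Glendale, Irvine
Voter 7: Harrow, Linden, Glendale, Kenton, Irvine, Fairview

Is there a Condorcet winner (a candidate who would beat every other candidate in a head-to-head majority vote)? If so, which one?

No Condorcet winner

Head-to-head results (7 voters total):
Kenton vs Linden: Linden wins 4–3.
Kenton vs Harrow: Harrow wins 4–3.
Kenton vs Fairview: Kenton wins 4–3.
Kenton vs Irvine: Kenton wins 5–2.
Kenton vs Glendale: Glendale wins 4–3.
Linden vs Harrow: Harrow wins 5–2.
Linden vs Fairview: Linden wins 4–3.
Linden vs Irvine: Linden wins 6–1.
Linden vs Glendale: Linden wins 4–3.
Harrow vs Fairview: Fairview wins 4–3.
Harrow vs Irvine: Harrow wins 6–1.
Harrow vs Glendale: Harrow wins 4–3.
Fairview vs Irvine: Fairview wins 5–2.
Fairview vs Glendale: Glendale wins 4–3.
Irvine vs Glendale: Glendale wins 6–1.
No candidate beats all others: Kenton beats Fairview beats Harrow beats Kenton, a majority cycle.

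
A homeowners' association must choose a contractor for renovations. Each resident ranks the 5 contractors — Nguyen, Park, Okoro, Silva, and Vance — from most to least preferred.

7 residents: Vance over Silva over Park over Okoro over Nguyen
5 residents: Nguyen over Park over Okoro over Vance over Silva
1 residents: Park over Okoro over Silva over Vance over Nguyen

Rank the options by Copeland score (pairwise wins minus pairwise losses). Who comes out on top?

Vance

Pairwise results:
  Nguyen vs Park: Park wins 8–5.
  Nguyen vs Okoro: Okoro wins 8–5.
  Nguyen vs Silva: Silva wins 8–5.
  Nguyen vs Vance: Vance wins 8–5.
  Park vs Okoro: Park wins 13–0.
  Park vs Silva: Silva wins 7–6.
  Park vs Vance: Vance wins 7–6.
  Okoro vs Silva: Silva wins 7–6.
  Okoro vs Vance: Vance wins 7–6.
  Silva vs Vance: Vance wins 12–1.
Copeland scores (wins − losses):
  Nguyen: 0 − 4 = -4
  Park: 2 − 2 = 0
  Okoro: 1 − 3 = -2
  Silva: 3 − 1 = 2
  Vance: 4 − 0 = 4
Vance has the best Copeland score.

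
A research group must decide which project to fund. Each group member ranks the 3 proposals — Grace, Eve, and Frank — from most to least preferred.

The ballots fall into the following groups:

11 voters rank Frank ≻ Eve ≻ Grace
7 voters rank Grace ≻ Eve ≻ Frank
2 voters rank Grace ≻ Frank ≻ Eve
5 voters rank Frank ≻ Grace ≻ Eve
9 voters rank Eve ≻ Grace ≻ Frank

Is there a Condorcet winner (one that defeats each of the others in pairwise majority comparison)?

Head-to-head results (34 voters total):
Grace vs Eve: Eve wins 20–14.
Grace vs Frank: Grace wins 18–16.
Eve vs Frank: Frank wins 18–16.
No candidate beats all others: Grace beats Frank beats Eve beats Grace, a majority cycle.

No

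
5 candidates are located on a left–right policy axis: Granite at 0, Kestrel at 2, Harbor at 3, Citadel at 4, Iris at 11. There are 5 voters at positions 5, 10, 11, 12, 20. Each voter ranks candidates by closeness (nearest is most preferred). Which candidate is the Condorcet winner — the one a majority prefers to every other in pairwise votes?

Iris

With single-peaked preferences on a line, the Condorcet winner is the candidate closest to the median voter.
The median voter (position 11) is closest to Iris at 11.
Check: Iris vs Granite — voters closer to Iris: 4 of 5.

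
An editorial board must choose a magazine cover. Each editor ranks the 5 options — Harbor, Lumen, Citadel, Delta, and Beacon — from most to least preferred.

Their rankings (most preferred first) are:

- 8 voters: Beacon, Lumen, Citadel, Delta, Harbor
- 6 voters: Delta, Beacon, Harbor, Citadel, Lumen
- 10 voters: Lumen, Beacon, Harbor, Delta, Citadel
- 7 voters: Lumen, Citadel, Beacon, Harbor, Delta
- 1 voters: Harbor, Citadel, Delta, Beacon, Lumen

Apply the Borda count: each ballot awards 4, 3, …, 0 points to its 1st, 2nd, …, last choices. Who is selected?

Beacon

Borda scores:
  Harbor: 8·0 + 6·2 + 10·2 + 7·1 + 4 = 43
  Lumen: 8·3 + 6·0 + 10·4 + 7·4 + 0 = 92
  Citadel: 8·2 + 6·1 + 10·0 + 7·3 + 3 = 46
  Delta: 8·1 + 6·4 + 10·1 + 7·0 + 2 = 44
  Beacon: 8·4 + 6·3 + 10·3 + 7·2 + 1 = 95
Beacon has the highest total.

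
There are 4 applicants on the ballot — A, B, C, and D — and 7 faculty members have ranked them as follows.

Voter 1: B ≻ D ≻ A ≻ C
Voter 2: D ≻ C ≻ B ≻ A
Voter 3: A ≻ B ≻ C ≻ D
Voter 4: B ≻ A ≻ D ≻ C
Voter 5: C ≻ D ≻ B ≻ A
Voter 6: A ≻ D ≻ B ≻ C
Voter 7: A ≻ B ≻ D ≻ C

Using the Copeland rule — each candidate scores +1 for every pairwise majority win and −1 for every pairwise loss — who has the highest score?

B

Pairwise results:
  A vs B: B wins 4–3.
  A vs C: A wins 5–2.
  A vs D: A wins 4–3.
  B vs C: B wins 5–2.
  B vs D: B wins 4–3.
  C vs D: D wins 5–2.
Copeland scores (wins − losses):
  A: 2 − 1 = 1
  B: 3 − 0 = 3
  C: 0 − 3 = -3
  D: 1 − 2 = -1
B has the best Copeland score.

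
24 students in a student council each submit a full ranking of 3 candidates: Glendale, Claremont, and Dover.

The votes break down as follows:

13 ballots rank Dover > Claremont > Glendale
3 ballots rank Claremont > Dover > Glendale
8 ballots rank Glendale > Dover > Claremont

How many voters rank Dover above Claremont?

21

Ballots ranking Dover above Claremont: 13+8 = 21.
Ballots ranking Claremont above Dover: 3.
So 21 of 24 voters prefer Dover to Claremont.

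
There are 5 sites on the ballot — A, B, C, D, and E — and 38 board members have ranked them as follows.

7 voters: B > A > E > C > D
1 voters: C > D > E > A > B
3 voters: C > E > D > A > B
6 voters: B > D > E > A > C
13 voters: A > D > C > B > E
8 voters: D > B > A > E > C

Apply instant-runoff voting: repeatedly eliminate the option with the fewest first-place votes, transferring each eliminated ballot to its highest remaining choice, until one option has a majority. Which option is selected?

Round 1: A 13, B 13, D 8, C 4, E 0. E has the fewest and is eliminated.
Round 2: A 13, B 13, D 8, C 4. C has the fewest and is eliminated.
Round 3: A 13, B 13, D 12. D has the fewest and is eliminated.
Round 4: B 21, A 17. B has a majority.

B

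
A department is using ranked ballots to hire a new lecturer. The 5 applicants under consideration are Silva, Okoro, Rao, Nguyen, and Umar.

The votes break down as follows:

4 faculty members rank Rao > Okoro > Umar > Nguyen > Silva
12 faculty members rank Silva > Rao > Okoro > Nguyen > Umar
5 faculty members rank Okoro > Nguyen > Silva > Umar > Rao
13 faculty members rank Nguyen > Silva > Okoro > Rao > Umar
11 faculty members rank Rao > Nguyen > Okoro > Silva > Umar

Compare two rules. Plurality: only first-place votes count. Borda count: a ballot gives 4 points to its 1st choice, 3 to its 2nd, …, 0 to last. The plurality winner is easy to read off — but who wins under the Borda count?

Nguyen

Plurality first-place counts: Silva 12, Okoro 5, Rao 15, Nguyen 13, Umar 0 → Rao.
Borda totals: Silva 108, Okoro 104, Rao 109, Nguyen 116, Umar 13 → Nguyen.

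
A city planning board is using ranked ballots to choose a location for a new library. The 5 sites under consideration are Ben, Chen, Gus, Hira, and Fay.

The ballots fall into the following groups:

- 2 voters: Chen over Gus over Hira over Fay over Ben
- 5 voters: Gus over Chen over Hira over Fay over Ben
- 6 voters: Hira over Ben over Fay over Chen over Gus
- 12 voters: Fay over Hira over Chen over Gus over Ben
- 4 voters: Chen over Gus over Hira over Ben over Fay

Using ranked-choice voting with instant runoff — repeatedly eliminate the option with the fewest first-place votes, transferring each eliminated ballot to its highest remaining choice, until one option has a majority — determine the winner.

Fay

Round 1: Fay 12, Chen 6, Hira 6, Gus 5, Ben 0. Ben has the fewest and is eliminated.
Round 2: Fay 12, Chen 6, Hira 6, Gus 5. Gus has the fewest and is eliminated.
Round 3: Fay 12, Chen 11, Hira 6. Hira has the fewest and is eliminated.
Round 4: Fay 18, Chen 11. Fay has a majority.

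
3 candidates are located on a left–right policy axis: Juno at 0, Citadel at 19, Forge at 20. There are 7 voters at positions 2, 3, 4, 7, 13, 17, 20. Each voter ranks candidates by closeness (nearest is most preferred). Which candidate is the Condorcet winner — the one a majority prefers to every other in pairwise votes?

Juno

With single-peaked preferences on a line, the Condorcet winner is the candidate closest to the median voter.
The median voter (position 7) is closest to Juno at 0.
Check: Juno vs Citadel — voters closer to Juno: 4 of 7.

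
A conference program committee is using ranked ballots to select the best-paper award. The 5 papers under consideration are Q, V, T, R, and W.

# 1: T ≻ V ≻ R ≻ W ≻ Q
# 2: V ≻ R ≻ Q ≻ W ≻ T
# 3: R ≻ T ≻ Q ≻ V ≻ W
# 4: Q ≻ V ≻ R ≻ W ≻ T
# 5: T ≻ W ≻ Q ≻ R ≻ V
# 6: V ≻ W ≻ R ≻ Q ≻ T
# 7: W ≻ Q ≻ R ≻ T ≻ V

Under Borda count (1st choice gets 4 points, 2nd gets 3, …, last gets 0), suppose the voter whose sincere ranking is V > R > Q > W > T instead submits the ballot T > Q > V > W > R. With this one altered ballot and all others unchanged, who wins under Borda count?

Borda totals with the altered ballot: Q 15, V 13, T 16, R 13, W 13.
The switch changes the winner from R to T.

T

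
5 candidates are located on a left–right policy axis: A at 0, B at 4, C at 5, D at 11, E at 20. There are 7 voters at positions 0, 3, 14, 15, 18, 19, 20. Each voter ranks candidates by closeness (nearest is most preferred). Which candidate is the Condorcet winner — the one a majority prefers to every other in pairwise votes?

D

With single-peaked preferences on a line, the Condorcet winner is the candidate closest to the median voter.
The median voter (position 15) is closest to D at 11.
Check: D vs B — voters closer to D: 5 of 7.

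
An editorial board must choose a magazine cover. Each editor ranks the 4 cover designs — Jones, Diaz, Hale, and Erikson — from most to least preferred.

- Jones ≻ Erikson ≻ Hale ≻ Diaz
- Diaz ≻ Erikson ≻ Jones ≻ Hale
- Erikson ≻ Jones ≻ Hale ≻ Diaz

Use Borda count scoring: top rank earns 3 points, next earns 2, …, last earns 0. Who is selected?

Borda scores:
  Jones: 3 + 1 + 2 = 6
  Diaz: 0 + 3 + 0 = 3
  Hale: 1 + 0 + 1 = 2
  Erikson: 2 + 2 + 3 = 7
Erikson has the highest total.

Erikson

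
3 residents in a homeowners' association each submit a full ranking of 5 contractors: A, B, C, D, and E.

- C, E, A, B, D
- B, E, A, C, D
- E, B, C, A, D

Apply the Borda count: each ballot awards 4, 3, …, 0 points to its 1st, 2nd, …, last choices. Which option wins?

E

Borda scores:
  A: 2 + 2 + 1 = 5
  B: 1 + 4 + 3 = 8
  C: 4 + 1 + 2 = 7
  D: 0 + 0 + 0 = 0
  E: 3 + 3 + 4 = 10
E has the highest total.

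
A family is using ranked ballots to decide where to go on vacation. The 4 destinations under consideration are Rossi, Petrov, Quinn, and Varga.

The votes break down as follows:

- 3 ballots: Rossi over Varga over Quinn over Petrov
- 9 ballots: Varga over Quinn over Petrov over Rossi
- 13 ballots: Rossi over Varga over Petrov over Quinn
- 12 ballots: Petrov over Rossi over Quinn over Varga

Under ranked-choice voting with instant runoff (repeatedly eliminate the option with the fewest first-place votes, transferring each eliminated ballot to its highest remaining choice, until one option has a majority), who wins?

Round 1: Rossi 16, Petrov 12, Varga 9, Quinn 0. Quinn has the fewest and is eliminated.
Round 2: Rossi 16, Petrov 12, Varga 9. Varga has the fewest and is eliminated.
Round 3: Petrov 21, Rossi 16. Petrov has a majority.

Petrov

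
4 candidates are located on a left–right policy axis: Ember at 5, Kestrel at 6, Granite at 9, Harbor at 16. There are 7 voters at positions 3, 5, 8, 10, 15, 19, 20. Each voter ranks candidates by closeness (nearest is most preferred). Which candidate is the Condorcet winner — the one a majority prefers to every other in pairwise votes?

With single-peaked preferences on a line, the Condorcet winner is the candidate closest to the median voter.
The median voter (position 10) is closest to Granite at 9.
Check: Granite vs Kestrel — voters closer to Granite: 5 of 7.

Granite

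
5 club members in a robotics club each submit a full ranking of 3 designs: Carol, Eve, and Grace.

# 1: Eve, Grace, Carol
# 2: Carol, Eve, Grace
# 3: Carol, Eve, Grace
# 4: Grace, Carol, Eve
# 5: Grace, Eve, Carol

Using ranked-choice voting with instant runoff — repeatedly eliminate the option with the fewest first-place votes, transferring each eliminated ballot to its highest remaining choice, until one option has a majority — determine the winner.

Grace

Round 1: Carol 2, Grace 2, Eve 1. Eve has the fewest and is eliminated.
Round 2: Grace 3, Carol 2. Grace has a majority.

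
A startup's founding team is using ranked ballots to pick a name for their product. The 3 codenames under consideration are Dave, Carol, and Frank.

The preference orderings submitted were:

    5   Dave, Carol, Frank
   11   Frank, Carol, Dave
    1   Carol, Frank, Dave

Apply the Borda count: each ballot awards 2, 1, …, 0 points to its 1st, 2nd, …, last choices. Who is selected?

Borda scores:
  Dave: 5·2 + 11·0 + 0 = 10
  Carol: 5·1 + 11·1 + 2 = 18
  Frank: 5·0 + 11·2 + 1 = 23
Frank has the highest total.

Frank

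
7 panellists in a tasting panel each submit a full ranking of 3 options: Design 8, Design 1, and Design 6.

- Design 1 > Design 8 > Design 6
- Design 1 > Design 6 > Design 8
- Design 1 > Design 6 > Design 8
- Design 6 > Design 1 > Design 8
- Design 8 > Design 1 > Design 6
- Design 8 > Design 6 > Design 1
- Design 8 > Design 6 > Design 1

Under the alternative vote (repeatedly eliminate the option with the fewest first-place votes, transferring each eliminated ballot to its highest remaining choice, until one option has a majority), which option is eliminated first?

Round 1: Design 8 3, Design 1 3, Design 6 1. Design 6 has the fewest and is eliminated.
Round 2: Design 1 4, Design 8 3. Design 1 has a majority.

Design 6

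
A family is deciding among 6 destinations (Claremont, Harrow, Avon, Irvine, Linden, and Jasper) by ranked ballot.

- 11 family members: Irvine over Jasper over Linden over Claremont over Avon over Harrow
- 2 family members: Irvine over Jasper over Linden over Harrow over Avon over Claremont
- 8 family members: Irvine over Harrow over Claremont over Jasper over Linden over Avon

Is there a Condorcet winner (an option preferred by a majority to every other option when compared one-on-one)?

Yes

Head-to-head results (21 voters total):
Claremont vs Harrow: Claremont wins 11–10.
Claremont vs Avon: Claremont wins 19–2.
Claremont vs Irvine: Irvine wins 21–0.
Claremont vs Linden: Linden wins 13–8.
Claremont vs Jasper: Jasper wins 13–8.
Harrow vs Avon: Avon wins 11–10.
Harrow vs Irvine: Irvine wins 21–0.
Harrow vs Linden: Linden wins 13–8.
Harrow vs Jasper: Jasper wins 13–8.
Avon vs Irvine: Irvine wins 21–0.
Avon vs Linden: Linden wins 21–0.
Avon vs Jasper: Jasper wins 21–0.
Irvine vs Linden: Irvine wins 21–0.
Irvine vs Jasper: Irvine wins 21–0.
Linden vs Jasper: Jasper wins 21–0.
Irvine beats each rival — Claremont (21–0), Harrow (21–0), Avon (21–0), Linden (21–0), Jasper (21–0) — so Irvine is the Condorcet winner.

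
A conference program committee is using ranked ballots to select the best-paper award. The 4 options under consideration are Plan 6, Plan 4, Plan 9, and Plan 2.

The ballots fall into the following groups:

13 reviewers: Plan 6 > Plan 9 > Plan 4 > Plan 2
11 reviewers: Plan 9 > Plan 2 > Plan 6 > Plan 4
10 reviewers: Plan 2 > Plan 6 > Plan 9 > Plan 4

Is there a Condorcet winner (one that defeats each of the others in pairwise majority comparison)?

Head-to-head results (34 voters total):
Plan 6 vs Plan 4: Plan 6 wins 34–0.
Plan 6 vs Plan 9: Plan 6 wins 23–11.
Plan 6 vs Plan 2: Plan 2 wins 21–13.
Plan 4 vs Plan 9: Plan 9 wins 34–0.
Plan 4 vs Plan 2: Plan 2 wins 21–13.
Plan 9 vs Plan 2: Plan 9 wins 24–10.
No candidate beats all others: Plan 6 beats Plan 9 beats Plan 2 beats Plan 6, a majority cycle.

No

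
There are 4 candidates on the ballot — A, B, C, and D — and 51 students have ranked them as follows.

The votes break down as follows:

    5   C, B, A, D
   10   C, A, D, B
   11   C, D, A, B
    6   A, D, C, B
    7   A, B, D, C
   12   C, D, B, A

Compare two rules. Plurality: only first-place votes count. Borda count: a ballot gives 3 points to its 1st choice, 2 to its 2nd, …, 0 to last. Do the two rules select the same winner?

Plurality first-place counts: A 13, B 0, C 38, D 0 → C.
Borda totals: A 75, B 36, C 120, D 75 → C.
The two rules agree on C.

Yes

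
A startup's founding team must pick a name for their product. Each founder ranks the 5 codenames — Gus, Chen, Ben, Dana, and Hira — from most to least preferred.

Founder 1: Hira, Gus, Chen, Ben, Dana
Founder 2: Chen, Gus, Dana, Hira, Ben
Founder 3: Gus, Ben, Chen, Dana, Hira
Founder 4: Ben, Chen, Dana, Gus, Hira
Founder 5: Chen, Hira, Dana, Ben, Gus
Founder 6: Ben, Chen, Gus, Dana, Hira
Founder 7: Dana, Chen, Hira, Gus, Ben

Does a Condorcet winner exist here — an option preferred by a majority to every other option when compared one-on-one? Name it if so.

Chen

Head-to-head results (7 voters total):
Gus vs Chen: Chen wins 5–2.
Gus vs Ben: Gus wins 4–3.
Gus vs Dana: Gus wins 4–3.
Gus vs Hira: Gus wins 4–3.
Chen vs Ben: Chen wins 4–3.
Chen vs Dana: Chen wins 6–1.
Chen vs Hira: Chen wins 6–1.
Ben vs Dana: Ben wins 4–3.
Ben vs Hira: Hira wins 4–3.
Dana vs Hira: Dana wins 5–2.
Chen beats each rival — Gus (5–2), Ben (4–3), Dana (6–1), Hira (6–1) — so Chen is the Condorcet winner.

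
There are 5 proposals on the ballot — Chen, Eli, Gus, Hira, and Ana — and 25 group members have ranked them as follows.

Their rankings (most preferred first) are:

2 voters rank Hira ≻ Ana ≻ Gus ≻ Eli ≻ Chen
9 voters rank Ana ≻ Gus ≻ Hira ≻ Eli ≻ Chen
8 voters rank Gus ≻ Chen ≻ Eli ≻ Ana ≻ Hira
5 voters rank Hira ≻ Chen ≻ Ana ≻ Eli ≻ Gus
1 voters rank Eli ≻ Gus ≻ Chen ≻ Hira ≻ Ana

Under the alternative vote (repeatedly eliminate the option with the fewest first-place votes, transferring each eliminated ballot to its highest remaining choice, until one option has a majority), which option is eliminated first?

Round 1: Ana 9, Gus 8, Hira 7, Eli 1, Chen 0. Chen has the fewest and is eliminated.
Round 2: Ana 9, Gus 8, Hira 7, Eli 1. Eli has the fewest and is eliminated.
Round 3: Gus 9, Ana 9, Hira 7. Hira has the fewest and is eliminated.
Round 4: Ana 16, Gus 9. Ana has a majority.

Chen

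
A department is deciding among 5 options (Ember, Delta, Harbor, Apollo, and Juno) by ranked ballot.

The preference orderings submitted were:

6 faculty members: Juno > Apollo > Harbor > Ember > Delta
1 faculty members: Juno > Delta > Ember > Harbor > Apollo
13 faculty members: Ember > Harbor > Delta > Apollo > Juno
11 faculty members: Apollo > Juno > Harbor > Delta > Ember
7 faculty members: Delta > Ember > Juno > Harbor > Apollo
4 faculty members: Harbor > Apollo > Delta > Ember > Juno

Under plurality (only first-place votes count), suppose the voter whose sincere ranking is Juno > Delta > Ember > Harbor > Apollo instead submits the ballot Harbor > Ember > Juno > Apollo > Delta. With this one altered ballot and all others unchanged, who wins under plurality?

First-place totals with the altered ballot: Ember 13, Delta 7, Harbor 5, Apollo 11, Juno 6.
The winner is unchanged: still Ember.

Ember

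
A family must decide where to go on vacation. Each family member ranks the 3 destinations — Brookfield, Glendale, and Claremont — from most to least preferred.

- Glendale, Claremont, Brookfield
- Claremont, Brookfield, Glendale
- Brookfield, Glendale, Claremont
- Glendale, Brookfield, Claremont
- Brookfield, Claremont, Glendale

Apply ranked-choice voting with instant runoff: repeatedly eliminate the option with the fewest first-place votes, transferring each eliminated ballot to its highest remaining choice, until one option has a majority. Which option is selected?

Brookfield

Round 1: Brookfield 2, Glendale 2, Claremont 1. Claremont has the fewest and is eliminated.
Round 2: Brookfield 3, Glendale 2. Brookfield has a majority.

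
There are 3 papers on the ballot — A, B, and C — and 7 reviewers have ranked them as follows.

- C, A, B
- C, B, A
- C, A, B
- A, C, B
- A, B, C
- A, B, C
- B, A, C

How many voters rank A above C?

Ballots ranking A above C: 4.
Ballots ranking C above A: 3.
So 4 of 7 voters prefer A to C.

4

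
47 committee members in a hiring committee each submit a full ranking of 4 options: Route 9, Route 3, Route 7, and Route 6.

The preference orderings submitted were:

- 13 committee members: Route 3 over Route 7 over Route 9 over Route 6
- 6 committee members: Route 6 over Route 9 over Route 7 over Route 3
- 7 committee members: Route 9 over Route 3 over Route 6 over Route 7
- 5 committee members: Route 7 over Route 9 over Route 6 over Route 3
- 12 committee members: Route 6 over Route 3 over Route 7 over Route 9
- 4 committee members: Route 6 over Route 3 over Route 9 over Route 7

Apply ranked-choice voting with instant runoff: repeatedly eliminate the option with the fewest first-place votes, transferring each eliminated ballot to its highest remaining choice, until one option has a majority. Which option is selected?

Round 1: Route 6 22, Route 3 13, Route 9 7, Route 7 5. Route 7 has the fewest and is eliminated.
Round 2: Route 6 22, Route 3 13, Route 9 12. Route 9 has the fewest and is eliminated.
Round 3: Route 6 27, Route 3 20. Route 6 has a majority.

Route 6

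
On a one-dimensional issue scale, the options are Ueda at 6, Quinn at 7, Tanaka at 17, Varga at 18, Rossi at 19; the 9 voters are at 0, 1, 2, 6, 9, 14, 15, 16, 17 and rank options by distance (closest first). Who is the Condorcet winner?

Quinn

With single-peaked preferences on a line, the Condorcet winner is the candidate closest to the median voter.
The median voter (position 9) is closest to Quinn at 7.
Check: Quinn vs Ueda — voters closer to Quinn: 5 of 9.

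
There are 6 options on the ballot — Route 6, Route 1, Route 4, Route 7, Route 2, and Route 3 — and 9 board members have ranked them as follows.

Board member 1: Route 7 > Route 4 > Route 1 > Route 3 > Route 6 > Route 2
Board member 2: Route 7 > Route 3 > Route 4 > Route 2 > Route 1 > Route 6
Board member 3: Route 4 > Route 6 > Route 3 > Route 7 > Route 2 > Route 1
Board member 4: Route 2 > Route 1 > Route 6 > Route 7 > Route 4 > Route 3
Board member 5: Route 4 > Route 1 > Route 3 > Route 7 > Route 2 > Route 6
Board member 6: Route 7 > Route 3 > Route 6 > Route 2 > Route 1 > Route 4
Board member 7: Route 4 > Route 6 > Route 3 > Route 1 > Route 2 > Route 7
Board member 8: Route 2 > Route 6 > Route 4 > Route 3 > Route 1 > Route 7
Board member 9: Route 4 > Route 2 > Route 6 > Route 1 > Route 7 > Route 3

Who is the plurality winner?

Route 4

First-place vote totals:
  Route 6: 0
  Route 1: 0
  Route 4: 4
  Route 7: 3
  Route 2: 2
  Route 3: 0
Route 4 has the most first-place votes.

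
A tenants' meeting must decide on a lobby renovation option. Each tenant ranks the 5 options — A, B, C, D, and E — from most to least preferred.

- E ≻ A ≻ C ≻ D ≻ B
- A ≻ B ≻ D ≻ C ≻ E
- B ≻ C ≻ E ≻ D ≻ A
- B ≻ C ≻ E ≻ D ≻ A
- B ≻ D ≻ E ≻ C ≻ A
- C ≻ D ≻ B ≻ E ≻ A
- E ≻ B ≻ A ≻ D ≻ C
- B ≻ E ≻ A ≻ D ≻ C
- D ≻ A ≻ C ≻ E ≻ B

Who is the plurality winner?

B

First-place vote totals:
  A: 1
  B: 4
  C: 1
  D: 1
  E: 2
B has the most first-place votes.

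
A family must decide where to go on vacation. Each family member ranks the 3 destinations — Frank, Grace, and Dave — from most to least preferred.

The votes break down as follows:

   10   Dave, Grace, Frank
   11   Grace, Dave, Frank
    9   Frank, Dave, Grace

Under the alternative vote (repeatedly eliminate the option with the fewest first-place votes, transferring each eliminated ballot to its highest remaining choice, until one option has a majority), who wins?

Round 1: Grace 11, Dave 10, Frank 9. Frank has the fewest and is eliminated.
Round 2: Dave 19, Grace 11. Dave has a majority.

Dave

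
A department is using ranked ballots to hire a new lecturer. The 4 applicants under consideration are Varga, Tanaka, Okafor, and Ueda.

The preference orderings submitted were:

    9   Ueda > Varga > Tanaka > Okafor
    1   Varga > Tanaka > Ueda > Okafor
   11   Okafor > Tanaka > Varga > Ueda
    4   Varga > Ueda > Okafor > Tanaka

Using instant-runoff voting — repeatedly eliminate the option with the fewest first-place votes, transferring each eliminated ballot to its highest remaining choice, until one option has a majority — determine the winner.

Round 1: Okafor 11, Ueda 9, Varga 5, Tanaka 0. Tanaka has the fewest and is eliminated.
Round 2: Okafor 11, Ueda 9, Varga 5. Varga has the fewest and is eliminated.
Round 3: Ueda 14, Okafor 11. Ueda has a majority.

Ueda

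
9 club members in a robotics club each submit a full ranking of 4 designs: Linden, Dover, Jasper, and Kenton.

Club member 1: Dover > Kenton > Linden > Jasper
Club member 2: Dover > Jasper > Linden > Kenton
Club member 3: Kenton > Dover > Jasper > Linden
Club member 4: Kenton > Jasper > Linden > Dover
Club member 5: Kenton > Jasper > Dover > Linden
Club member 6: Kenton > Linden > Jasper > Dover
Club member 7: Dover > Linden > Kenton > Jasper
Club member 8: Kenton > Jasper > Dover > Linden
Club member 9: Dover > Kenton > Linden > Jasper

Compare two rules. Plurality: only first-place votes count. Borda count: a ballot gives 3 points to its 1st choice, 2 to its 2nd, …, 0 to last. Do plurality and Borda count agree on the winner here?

Plurality first-place counts: Linden 0, Dover 4, Jasper 0, Kenton 5 → Kenton.
Borda totals: Linden 8, Dover 16, Jasper 10, Kenton 20 → Kenton.
The two rules agree on Kenton.

Yes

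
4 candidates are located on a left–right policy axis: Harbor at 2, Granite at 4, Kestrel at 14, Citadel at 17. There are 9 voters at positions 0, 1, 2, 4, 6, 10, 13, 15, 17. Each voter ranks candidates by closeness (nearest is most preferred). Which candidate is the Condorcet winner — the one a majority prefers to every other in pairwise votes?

Granite

With single-peaked preferences on a line, the Condorcet winner is the candidate closest to the median voter.
The median voter (position 6) is closest to Granite at 4.
Check: Granite vs Kestrel — voters closer to Granite: 5 of 9.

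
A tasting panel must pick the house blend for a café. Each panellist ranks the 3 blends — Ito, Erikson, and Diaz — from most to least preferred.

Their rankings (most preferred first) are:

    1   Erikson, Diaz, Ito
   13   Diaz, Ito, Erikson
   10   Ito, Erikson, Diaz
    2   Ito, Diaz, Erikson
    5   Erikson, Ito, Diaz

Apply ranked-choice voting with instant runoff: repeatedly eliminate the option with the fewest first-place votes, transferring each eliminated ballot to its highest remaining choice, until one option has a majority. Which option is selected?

Ito

Round 1: Diaz 13, Ito 12, Erikson 6. Erikson has the fewest and is eliminated.
Round 2: Ito 17, Diaz 14. Ito has a majority.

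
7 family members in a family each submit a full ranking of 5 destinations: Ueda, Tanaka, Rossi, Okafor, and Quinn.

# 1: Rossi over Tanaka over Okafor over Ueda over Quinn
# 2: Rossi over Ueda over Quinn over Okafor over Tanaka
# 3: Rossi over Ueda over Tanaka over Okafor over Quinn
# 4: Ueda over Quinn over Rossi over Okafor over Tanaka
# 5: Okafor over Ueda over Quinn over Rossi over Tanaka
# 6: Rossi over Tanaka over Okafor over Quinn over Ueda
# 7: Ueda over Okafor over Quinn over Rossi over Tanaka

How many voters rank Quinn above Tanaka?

4

Ballots ranking Quinn above Tanaka: 4.
Ballots ranking Tanaka above Quinn: 3.
So 4 of 7 voters prefer Quinn to Tanaka.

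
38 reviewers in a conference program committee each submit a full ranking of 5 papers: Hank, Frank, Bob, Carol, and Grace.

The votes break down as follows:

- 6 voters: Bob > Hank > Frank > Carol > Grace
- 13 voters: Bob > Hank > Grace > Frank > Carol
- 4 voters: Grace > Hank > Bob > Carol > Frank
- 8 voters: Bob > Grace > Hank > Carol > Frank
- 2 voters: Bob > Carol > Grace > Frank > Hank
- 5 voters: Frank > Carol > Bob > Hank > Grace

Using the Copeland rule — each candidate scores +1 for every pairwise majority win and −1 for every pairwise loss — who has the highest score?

Bob

Pairwise results:
  Hank vs Frank: Hank wins 31–7.
  Hank vs Bob: Bob wins 34–4.
  Hank vs Carol: Hank wins 31–7.
  Hank vs Grace: Hank wins 24–14.
  Frank vs Bob: Bob wins 33–5.
  Frank vs Carol: Frank wins 24–14.
  Frank vs Grace: Grace wins 27–11.
  Bob vs Carol: Bob wins 33–5.
  Bob vs Grace: Bob wins 34–4.
  Carol vs Grace: Grace wins 25–13.
Copeland scores (wins − losses):
  Hank: 3 − 1 = 2
  Frank: 1 − 3 = -2
  Bob: 4 − 0 = 4
  Carol: 0 − 4 = -4
  Grace: 2 − 2 = 0
Bob has the best Copeland score.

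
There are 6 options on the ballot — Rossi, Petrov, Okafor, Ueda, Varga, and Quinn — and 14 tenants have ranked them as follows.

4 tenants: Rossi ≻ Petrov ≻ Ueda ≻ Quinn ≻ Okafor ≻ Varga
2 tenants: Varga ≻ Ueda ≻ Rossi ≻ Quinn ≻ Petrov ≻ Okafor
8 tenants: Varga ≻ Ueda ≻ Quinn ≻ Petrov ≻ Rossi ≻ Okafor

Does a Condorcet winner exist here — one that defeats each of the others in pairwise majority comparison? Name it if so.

Head-to-head results (14 voters total):
Rossi vs Petrov: Petrov wins 8–6.
Rossi vs Okafor: Rossi wins 14–0.
Rossi vs Ueda: Ueda wins 10–4.
Rossi vs Varga: Varga wins 10–4.
Rossi vs Quinn: Quinn wins 8–6.
Petrov vs Okafor: Petrov wins 14–0.
Petrov vs Ueda: Ueda wins 10–4.
Petrov vs Varga: Varga wins 10–4.
Petrov vs Quinn: Quinn wins 10–4.
Okafor vs Ueda: Ueda wins 14–0.
Okafor vs Varga: Varga wins 10–4.
Okafor vs Quinn: Quinn wins 14–0.
Ueda vs Varga: Varga wins 10–4.
Ueda vs Quinn: Ueda wins 14–0.
Varga vs Quinn: Varga wins 10–4.
Varga beats each rival — Rossi (10–4), Petrov (10–4), Okafor (10–4), Ueda (10–4), Quinn (10–4) — so Varga is the Condorcet winner.

Varga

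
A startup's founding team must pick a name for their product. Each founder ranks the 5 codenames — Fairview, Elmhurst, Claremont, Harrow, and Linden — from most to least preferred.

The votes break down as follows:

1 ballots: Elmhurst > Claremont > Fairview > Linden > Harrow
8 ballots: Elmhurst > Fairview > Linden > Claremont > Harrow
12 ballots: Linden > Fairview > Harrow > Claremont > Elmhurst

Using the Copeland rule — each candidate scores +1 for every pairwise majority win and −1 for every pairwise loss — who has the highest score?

Pairwise results:
  Fairview vs Elmhurst: Fairview wins 12–9.
  Fairview vs Claremont: Fairview wins 20–1.
  Fairview vs Harrow: Fairview wins 21–0.
  Fairview vs Linden: Linden wins 12–9.
  Elmhurst vs Claremont: Claremont wins 12–9.
  Elmhurst vs Harrow: Harrow wins 12–9.
  Elmhurst vs Linden: Linden wins 12–9.
  Claremont vs Harrow: Harrow wins 12–9.
  Claremont vs Linden: Linden wins 20–1.
  Harrow vs Linden: Linden wins 21–0.
Copeland scores (wins − losses):
  Fairview: 3 − 1 = 2
  Elmhurst: 0 − 4 = -4
  Claremont: 1 − 3 = -2
  Harrow: 2 − 2 = 0
  Linden: 4 − 0 = 4
Linden has the best Copeland score.

Linden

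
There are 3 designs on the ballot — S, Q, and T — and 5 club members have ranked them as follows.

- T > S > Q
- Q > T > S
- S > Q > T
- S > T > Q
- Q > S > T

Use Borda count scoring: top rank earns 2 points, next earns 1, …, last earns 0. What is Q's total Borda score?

5

Borda scores:
  S: 1 + 0 + 2 + 2 + 1 = 6
  Q: 0 + 2 + 1 + 0 + 2 = 5
  T: 2 + 1 + 0 + 1 + 0 = 4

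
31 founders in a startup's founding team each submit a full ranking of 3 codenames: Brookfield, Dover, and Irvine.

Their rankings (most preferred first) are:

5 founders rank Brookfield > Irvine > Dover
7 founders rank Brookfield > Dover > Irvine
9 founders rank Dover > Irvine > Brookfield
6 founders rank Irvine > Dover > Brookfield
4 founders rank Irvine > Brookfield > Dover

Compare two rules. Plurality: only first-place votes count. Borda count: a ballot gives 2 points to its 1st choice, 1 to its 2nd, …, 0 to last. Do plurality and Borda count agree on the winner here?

Plurality first-place counts: Brookfield 12, Dover 9, Irvine 10 → Brookfield.
Borda totals: Brookfield 28, Dover 31, Irvine 34 → Irvine.
The two rules disagree: plurality picks Brookfield, Borda picks Irvine.

No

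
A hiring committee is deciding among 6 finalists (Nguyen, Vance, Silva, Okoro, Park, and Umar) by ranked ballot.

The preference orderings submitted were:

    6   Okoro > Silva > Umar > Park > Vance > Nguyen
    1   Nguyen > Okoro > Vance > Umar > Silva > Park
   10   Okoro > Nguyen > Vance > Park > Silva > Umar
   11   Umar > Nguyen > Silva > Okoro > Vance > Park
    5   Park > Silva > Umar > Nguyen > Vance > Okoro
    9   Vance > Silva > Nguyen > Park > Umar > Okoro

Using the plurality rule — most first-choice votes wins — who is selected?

First-place vote totals:
  Nguyen: 1
  Vance: 9
  Silva: 0
  Okoro: 16
  Park: 5
  Umar: 11
Okoro has the most first-place votes.

Okoro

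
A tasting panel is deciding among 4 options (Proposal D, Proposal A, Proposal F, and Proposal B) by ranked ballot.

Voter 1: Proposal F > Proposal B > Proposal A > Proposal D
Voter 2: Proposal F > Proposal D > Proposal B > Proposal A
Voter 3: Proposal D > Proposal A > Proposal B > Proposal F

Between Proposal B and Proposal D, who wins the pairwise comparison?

Ballots ranking Proposal B above Proposal D: 1.
Ballots ranking Proposal D above Proposal B: 2.
Proposal D wins the head-to-head, 2–1.

Proposal D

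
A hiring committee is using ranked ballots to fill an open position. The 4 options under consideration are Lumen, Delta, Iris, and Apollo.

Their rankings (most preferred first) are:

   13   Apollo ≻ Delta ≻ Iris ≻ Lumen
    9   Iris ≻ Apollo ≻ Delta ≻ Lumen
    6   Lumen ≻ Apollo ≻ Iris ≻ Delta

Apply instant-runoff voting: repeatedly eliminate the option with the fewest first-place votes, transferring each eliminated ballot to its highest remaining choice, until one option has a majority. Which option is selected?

Round 1: Apollo 13, Iris 9, Lumen 6, Delta 0. Delta has the fewest and is eliminated.
Round 2: Apollo 13, Iris 9, Lumen 6. Lumen has the fewest and is eliminated.
Round 3: Apollo 19, Iris 9. Apollo has a majority.

Apollo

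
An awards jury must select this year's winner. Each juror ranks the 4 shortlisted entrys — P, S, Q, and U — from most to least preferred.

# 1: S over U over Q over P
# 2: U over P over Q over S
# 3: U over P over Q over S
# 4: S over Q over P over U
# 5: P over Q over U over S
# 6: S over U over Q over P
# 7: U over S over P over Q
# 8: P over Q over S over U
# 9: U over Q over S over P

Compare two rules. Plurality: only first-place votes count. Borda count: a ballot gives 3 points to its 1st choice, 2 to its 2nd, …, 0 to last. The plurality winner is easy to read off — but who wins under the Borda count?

U

Plurality first-place counts: P 2, S 3, Q 0, U 4 → U.
Borda totals: P 12, S 13, Q 12, U 17 → U.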